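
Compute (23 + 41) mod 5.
4

(23 + 41) = 64
64 mod 5 = 4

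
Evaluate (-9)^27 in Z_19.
Using Fermat: (-9)^{18} ≡ 1 (mod 19). 27 ≡ 9 (mod 18). So (-9)^{27} ≡ (-9)^{9} ≡ 18 (mod 19)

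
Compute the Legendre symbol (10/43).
(10/43) = 10^{21} mod 43 = 1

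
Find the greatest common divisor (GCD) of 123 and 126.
3

Using the Euclidean algorithm:
123 = 0 × 126 + 123
126 = 1 × 123 + 3
123 = 41 × 3 + 0

GCD(123, 126) = 3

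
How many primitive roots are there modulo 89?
40

The number of primitive roots modulo p is φ(p-1) = φ(88)
φ(88) = 40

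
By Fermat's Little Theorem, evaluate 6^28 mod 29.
By Fermat's Little Theorem, 6^{28} ≡ 1 (mod 29) since 29 is prime and gcd(6, 29) = 1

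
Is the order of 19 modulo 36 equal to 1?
No, the actual order is 2, not 1.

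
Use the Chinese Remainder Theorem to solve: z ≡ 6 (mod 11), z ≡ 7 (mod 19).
M = 11 × 19 = 209. M₁ = 19, y₁ ≡ 7 (mod 11). M₂ = 11, y₂ ≡ 7 (mod 19). z = 6×19×7 + 7×11×7 ≡ 83 (mod 209)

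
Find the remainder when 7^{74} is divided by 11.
By Fermat: 7^{10} ≡ 1 (mod 11). 74 = 7×10 + 4. So 7^{74} ≡ 7^{4} ≡ 3 (mod 11)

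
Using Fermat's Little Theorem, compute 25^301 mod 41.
By Fermat: 25^{40} ≡ 1 (mod 41). 301 = 7×40 + 21. So 25^{301} ≡ 25^{21} ≡ 25 (mod 41)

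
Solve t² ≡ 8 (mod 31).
The square roots of 8 mod 31 are 16 and 15. Verify: 16² = 256 ≡ 8 (mod 31)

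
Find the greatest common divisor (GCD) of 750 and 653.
1

Using the Euclidean algorithm:
750 = 1 × 653 + 97
653 = 6 × 97 + 71
97 = 1 × 71 + 26
71 = 2 × 26 + 19
26 = 1 × 19 + 7
19 = 2 × 7 + 5
7 = 1 × 5 + 2
5 = 2 × 2 + 1
2 = 2 × 1 + 0

GCD(750, 653) = 1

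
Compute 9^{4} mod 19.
6

Using successive squaring:
Binary expansion of 4: 100
Powers of 9 mod 19 (each is the square of the previous):
  9^1 ≡ 9 (mod 19)
  9^2 ≡ 9² = 81 ≡ 5 (mod 19)
  9^4 ≡ 5² = 25 ≡ 6 (mod 19)
4 is a power of 2, so 9^4 is the last square: ≡ 6 (mod 19)
Result: 9^4 ≡ 6 (mod 19)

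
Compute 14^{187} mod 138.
68

Using successive squaring:
Binary expansion of 187: 10111011
Powers of 14 mod 138 (each is the square of the previous):
  14^1 ≡ 14 (mod 138)
  14^2 ≡ 14² = 196 ≡ 58 (mod 138)
  14^4 ≡ 58² = 3364 ≡ 52 (mod 138)
  14^8 ≡ 52² = 2704 ≡ 82 (mod 138)
  14^16 ≡ 82² = 6724 ≡ 100 (mod 138)
  14^32 ≡ 100² = 10000 ≡ 64 (mod 138)
  14^64 ≡ 64² = 4096 ≡ 94 (mod 138)
  14^128 ≡ 94² = 8836 ≡ 4 (mod 138)
187 = 128 + 32 + 16 + 8 + 2 + 1, so 14^187 = 14^128 × 14^32 × 14^16 × 14^8 × 14^2 × 14^1 ≡ 4 × 64 × 100 × 82 × 58 × 14 (mod 138)
Multiplying step by step:
  4 × 64 = 256 ≡ 118 (mod 138)
  118 × 100 = 11800 ≡ 70 (mod 138)
  70 × 82 = 5740 ≡ 82 (mod 138)
  82 × 58 = 4756 ≡ 64 (mod 138)
  64 × 14 = 896 ≡ 68 (mod 138)
Result: 14^187 ≡ 68 (mod 138)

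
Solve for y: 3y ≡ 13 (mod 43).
33

Since gcd(3, 43) = 1 divides 13, a solution exists.
Multiply both sides by the inverse of 3 mod 43:
  3^(-1) mod 43 = 29
  x ≡ 29 × 13 ≡ 377 ≡ 33 (mod 43)
Verification: 3 × 33 = 99 = 2 × 43 + 13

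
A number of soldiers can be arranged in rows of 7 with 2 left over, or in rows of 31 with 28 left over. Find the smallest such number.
M = 7 × 31 = 217. M₁ = 31, y₁ ≡ 5 (mod 7). M₂ = 7, y₂ ≡ 9 (mod 31). z = 2×31×5 + 28×7×9 ≡ 121 (mod 217). The smallest positive such number is 121.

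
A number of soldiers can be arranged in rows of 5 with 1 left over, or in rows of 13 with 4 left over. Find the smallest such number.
M = 5 × 13 = 65. M₁ = 13, y₁ ≡ 2 (mod 5). M₂ = 5, y₂ ≡ 8 (mod 13). z = 1×13×2 + 4×5×8 ≡ 56 (mod 65). The smallest positive such number is 56.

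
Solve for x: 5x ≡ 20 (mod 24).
4

Since gcd(5, 24) = 1 divides 20, a solution exists.
Multiply both sides by the inverse of 5 mod 24:
  5^(-1) mod 24 = 5
  x ≡ 5 × 20 ≡ 100 ≡ 4 (mod 24)
Verification: 5 × 4 = 20 = 0 × 24 + 20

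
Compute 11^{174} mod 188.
169

Using successive squaring:
Binary expansion of 174: 10101110
Powers of 11 mod 188 (each is the square of the previous):
  11^1 ≡ 11 (mod 188)
  11^2 ≡ 11² = 121 ≡ 121 (mod 188)
  11^4 ≡ 121² = 14641 ≡ 165 (mod 188)
  11^8 ≡ 165² = 27225 ≡ 153 (mod 188)
  11^16 ≡ 153² = 23409 ≡ 97 (mod 188)
  11^32 ≡ 97² = 9409 ≡ 9 (mod 188)
  11^64 ≡ 9² = 81 ≡ 81 (mod 188)
  11^128 ≡ 81² = 6561 ≡ 169 (mod 188)
174 = 128 + 32 + 8 + 4 + 2, so 11^174 = 11^128 × 11^32 × 11^8 × 11^4 × 11^2 ≡ 169 × 9 × 153 × 165 × 121 (mod 188)
Multiplying step by step:
  169 × 9 = 1521 ≡ 17 (mod 188)
  17 × 153 = 2601 ≡ 157 (mod 188)
  157 × 165 = 25905 ≡ 149 (mod 188)
  149 × 121 = 18029 ≡ 169 (mod 188)
Result: 11^174 ≡ 169 (mod 188)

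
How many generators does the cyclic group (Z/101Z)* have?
40

The number of primitive roots modulo p is φ(p-1) = φ(100)
φ(100) = 40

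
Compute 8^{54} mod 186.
4

Using successive squaring:
Binary expansion of 54: 110110
Powers of 8 mod 186 (each is the square of the previous):
  8^1 ≡ 8 (mod 186)
  8^2 ≡ 8² = 64 ≡ 64 (mod 186)
  8^4 ≡ 64² = 4096 ≡ 4 (mod 186)
  8^8 ≡ 4² = 16 ≡ 16 (mod 186)
  8^16 ≡ 16² = 256 ≡ 70 (mod 186)
  8^32 ≡ 70² = 4900 ≡ 64 (mod 186)
54 = 32 + 16 + 4 + 2, so 8^54 = 8^32 × 8^16 × 8^4 × 8^2 ≡ 64 × 70 × 4 × 64 (mod 186)
Multiplying step by step:
  64 × 70 = 4480 ≡ 16 (mod 186)
  16 × 4 = 64 ≡ 64 (mod 186)
  64 × 64 = 4096 ≡ 4 (mod 186)
Result: 8^54 ≡ 4 (mod 186)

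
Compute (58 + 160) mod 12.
2

(58 + 160) = 218
218 mod 12 = 2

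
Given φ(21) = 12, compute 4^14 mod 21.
By Euler: 4^{12} ≡ 1 (mod 21) since gcd(4, 21) = 1. 14 = 1×12 + 2. So 4^{14} ≡ 4^{2} ≡ 16 (mod 21)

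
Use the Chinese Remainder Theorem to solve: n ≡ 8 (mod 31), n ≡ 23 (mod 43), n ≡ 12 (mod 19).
6301

Using the Chinese Remainder Theorem:
M = product of moduli = 25327
For equation 1: M_1 = 817, 817 ≡ 11 (mod 31), inverse of 817 mod 31 is 17 (check: 11 × 17 = 187 ≡ 1 (mod 31))
For equation 2: M_2 = 589, 589 ≡ 30 (mod 43), inverse of 589 mod 43 is 33 (check: 30 × 33 = 990 ≡ 1 (mod 43))
For equation 3: M_3 = 1333, 1333 ≡ 3 (mod 19), inverse of 1333 mod 19 is 13 (check: 3 × 13 = 39 ≡ 1 (mod 19))
Combine: n ≡ Σ r_i×M_i×(M_i⁻¹ mod m_i) = 8×817×17 + 23×589×33 + 12×1333×13 = 111112 + 447051 + 207948 = 766111
766111 mod 25327 = 6301
n ≡ 6301 (mod 25327)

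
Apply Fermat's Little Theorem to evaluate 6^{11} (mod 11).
6

By Fermat's Little Theorem, a^(p-1) ≡ 1 (mod p) for prime p and gcd(a, p) = 1
Here p = 11, so 6^10 ≡ 1 (mod 11)
We can reduce the exponent: 11 mod 10 = 1
So 6^11 ≡ 6^1 (mod 11)
Computing: 6^1 mod 11 = 6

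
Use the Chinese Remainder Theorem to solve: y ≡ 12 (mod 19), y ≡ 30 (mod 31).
278

Using the Chinese Remainder Theorem:
M = product of moduli = 589
For equation 1: M_1 = 31, 31 ≡ 12 (mod 19), inverse of 31 mod 19 is 8 (check: 12 × 8 = 96 ≡ 1 (mod 19))
For equation 2: M_2 = 19, 19 ≡ 19 (mod 31), inverse of 19 mod 31 is 18 (check: 19 × 18 = 342 ≡ 1 (mod 31))
Combine: y ≡ Σ r_i×M_i×(M_i⁻¹ mod m_i) = 12×31×8 + 30×19×18 = 2976 + 10260 = 13236
13236 mod 589 = 278
y ≡ 278 (mod 589)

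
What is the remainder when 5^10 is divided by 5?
5 ≡ 0 (mod 5). 10 = 8 + 2 (binary 1010). Repeated squaring mod 5: 0^1 ≡ 0; 0^2 ≡ 0² = 0 ≡ 0; 0^4 ≡ 0² = 0 ≡ 0; 0^8 ≡ 0² = 0 ≡ 0. Multiply: 5^10 ≡ 0^8 × 0^2 ≡ 0 × 0 (mod 5): 0 × 0 = 0 ≡ 0. So 5^10 ≡ 0 (mod 5).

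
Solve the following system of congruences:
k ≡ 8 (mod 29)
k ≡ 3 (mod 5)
8

Using the Chinese Remainder Theorem:
M = product of moduli = 145
For equation 1: M_1 = 5, 5 ≡ 5 (mod 29), inverse of 5 mod 29 is 6 (check: 5 × 6 = 30 ≡ 1 (mod 29))
For equation 2: M_2 = 29, 29 ≡ 4 (mod 5), inverse of 29 mod 5 is 4 (check: 4 × 4 = 16 ≡ 1 (mod 5))
Combine: k ≡ Σ r_i×M_i×(M_i⁻¹ mod m_i) = 8×5×6 + 3×29×4 = 240 + 348 = 588
588 mod 145 = 8
k ≡ 8 (mod 145)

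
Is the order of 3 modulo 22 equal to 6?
No, the actual order is 5, not 6.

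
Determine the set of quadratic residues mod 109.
QRs mod 109: {1, 3, 4, 5, 7, 9, 12, 15, 16, 20, 21, 22, 25, 26, 27, 28, 29, 31, 34, 35, 36, 38, 43, 45, 46, 48, 49, 60, 61, 63, 64, 66, 71, 73, 74, 75, 78, 80, 81, 82, 83, 84, 87, 88, 89, 93, 94, 97, 100, 102, 104, 105, 106, 108}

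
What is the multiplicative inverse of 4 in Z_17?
4^(-1) ≡ 13 (mod 17). Verification: 4 × 13 = 52 ≡ 1 (mod 17)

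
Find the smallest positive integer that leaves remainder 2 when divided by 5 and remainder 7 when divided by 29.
M = 5 × 29 = 145. M₁ = 29, y₁ ≡ 4 (mod 5). M₂ = 5, y₂ ≡ 6 (mod 29). m = 2×29×4 + 7×5×6 ≡ 7 (mod 145). The smallest positive such number is 7.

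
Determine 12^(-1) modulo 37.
12^(-1) ≡ 34 (mod 37). Verification: 12 × 34 = 408 ≡ 1 (mod 37)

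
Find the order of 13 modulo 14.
Powers of 13 mod 14: 13^1≡13, 13^2≡1. Order = 2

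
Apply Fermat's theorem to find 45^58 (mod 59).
By Fermat's Little Theorem, 45^{58} ≡ 1 (mod 59) since 59 is prime and gcd(45, 59) = 1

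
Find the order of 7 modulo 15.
Powers of 7 mod 15: 7^1≡7, 7^2≡4, 7^3≡13, 7^4≡1. Order = 4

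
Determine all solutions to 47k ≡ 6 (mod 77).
46

Since gcd(47, 77) = 1 divides 6, a solution exists.
Multiply both sides by the inverse of 47 mod 77:
  47^(-1) mod 77 = 59
  x ≡ 59 × 6 ≡ 354 ≡ 46 (mod 77)
Verification: 47 × 46 = 2162 = 28 × 77 + 6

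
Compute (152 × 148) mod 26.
6

(152 × 148) = 22496
22496 mod 26 = 6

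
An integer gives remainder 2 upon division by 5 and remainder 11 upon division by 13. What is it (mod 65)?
M = 5 × 13 = 65. M₁ = 13, y₁ ≡ 2 (mod 5). M₂ = 5, y₂ ≡ 8 (mod 13). y = 2×13×2 + 11×5×8 ≡ 37 (mod 65). The smallest positive such number is 37.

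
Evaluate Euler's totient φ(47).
46

Prime factorization: 47 = 47
Using the formula φ(n) = n × Π(1 - 1/p) for each prime factor p:
φ(47) = 47 × (1 - 1/47)
φ(47) = 46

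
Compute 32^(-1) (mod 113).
53

Using Extended Euclidean Algorithm:
gcd(32, 113) = 1
Bezout coefficients: 32 × 53 + 113 × -15 = 1
So 32 × 53 ≡ 1 (mod 113)
The inverse is 53 mod 113 = 53
Verification: 32 × 53 = 1696 = 15 × 113 + 1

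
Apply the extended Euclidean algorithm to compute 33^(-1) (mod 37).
Extended GCD: 33(9) + 37(-8) = 1. So 33^(-1) ≡ 9 ≡ 9 (mod 37). Verify: 33 × 9 = 297 ≡ 1 (mod 37)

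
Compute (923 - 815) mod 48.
12

(923 - 815) = 108
108 mod 48 = 12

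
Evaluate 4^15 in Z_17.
Using repeated squaring. 15 = 8 + 4 + 2 + 1 (binary 1111). Repeated squaring mod 17: 4^1 ≡ 4; 4^2 ≡ 4² = 16 ≡ 16; 4^4 ≡ 16² = 256 ≡ 1; 4^8 ≡ 1² = 1 ≡ 1. Multiply: 4^15 = 4^8 × 4^4 × 4^2 × 4^1 ≡ 1 × 1 × 16 × 4 (mod 17): 1 × 1 = 1 ≡ 1; 1 × 16 = 16 ≡ 16; 16 × 4 = 64 ≡ 13. So 4^15 ≡ 13 (mod 17).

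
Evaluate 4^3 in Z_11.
3 = 2 + 1 (binary 11). Repeated squaring mod 11: 4^1 ≡ 4; 4^2 ≡ 4² = 16 ≡ 5. Multiply: 4^3 = 4^2 × 4^1 ≡ 5 × 4 (mod 11): 5 × 4 = 20 ≡ 9. So 4^3 ≡ 9 (mod 11).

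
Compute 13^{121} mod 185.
93

Using successive squaring:
Binary expansion of 121: 1111001
Powers of 13 mod 185 (each is the square of the previous):
  13^1 ≡ 13 (mod 185)
  13^2 ≡ 13² = 169 ≡ 169 (mod 185)
  13^4 ≡ 169² = 28561 ≡ 71 (mod 185)
  13^8 ≡ 71² = 5041 ≡ 46 (mod 185)
  13^16 ≡ 46² = 2116 ≡ 81 (mod 185)
  13^32 ≡ 81² = 6561 ≡ 86 (mod 185)
  13^64 ≡ 86² = 7396 ≡ 181 (mod 185)
121 = 64 + 32 + 16 + 8 + 1, so 13^121 = 13^64 × 13^32 × 13^16 × 13^8 × 13^1 ≡ 181 × 86 × 81 × 46 × 13 (mod 185)
Multiplying step by step:
  181 × 86 = 15566 ≡ 26 (mod 185)
  26 × 81 = 2106 ≡ 71 (mod 185)
  71 × 46 = 3266 ≡ 121 (mod 185)
  121 × 13 = 1573 ≡ 93 (mod 185)
Result: 13^121 ≡ 93 (mod 185)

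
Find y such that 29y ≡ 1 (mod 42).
29

Since gcd(29, 42) = 1 divides 1, a solution exists.
Multiply both sides by the inverse of 29 mod 42:
  29^(-1) mod 42 = 29
  x ≡ 29 × 1 ≡ 29 ≡ 29 (mod 42)
Verification: 29 × 29 = 841 = 20 × 42 + 1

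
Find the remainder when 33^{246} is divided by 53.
By Fermat: 33^{52} ≡ 1 (mod 53). 246 = 4×52 + 38. So 33^{246} ≡ 33^{38} ≡ 25 (mod 53)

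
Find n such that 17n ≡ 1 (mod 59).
17^(-1) ≡ 7 (mod 59). Verification: 17 × 7 = 119 ≡ 1 (mod 59)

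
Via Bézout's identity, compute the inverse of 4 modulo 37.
Extended GCD: 4(-9) + 37(1) = 1. So 4^(-1) ≡ 28 ≡ 28 (mod 37). Verify: 4 × 28 = 112 ≡ 1 (mod 37)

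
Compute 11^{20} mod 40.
1

Using successive squaring:
Binary expansion of 20: 10100
Powers of 11 mod 40 (each is the square of the previous):
  11^1 ≡ 11 (mod 40)
  11^2 ≡ 11² = 121 ≡ 1 (mod 40)
  11^4 ≡ 1² = 1 ≡ 1 (mod 40)
  11^8 ≡ 1² = 1 ≡ 1 (mod 40)
  11^16 ≡ 1² = 1 ≡ 1 (mod 40)
20 = 16 + 4, so 11^20 = 11^16 × 11^4 ≡ 1 × 1 (mod 40)
Multiplying step by step:
  1 × 1 = 1 ≡ 1 (mod 40)
Result: 11^20 ≡ 1 (mod 40)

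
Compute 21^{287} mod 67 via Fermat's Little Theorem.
6

By Fermat's Little Theorem, a^(p-1) ≡ 1 (mod p) for prime p and gcd(a, p) = 1
Here p = 67, so 21^66 ≡ 1 (mod 67)
We can reduce the exponent: 287 mod 66 = 23
So 21^287 ≡ 21^23 (mod 67)
Computing: 21^23 mod 67 = 6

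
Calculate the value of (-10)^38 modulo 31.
Using Fermat: (-10)^{30} ≡ 1 (mod 31). 38 ≡ 8 (mod 30). So (-10)^{38} ≡ (-10)^{8} ≡ 14 (mod 31)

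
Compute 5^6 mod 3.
5 ≡ 2 (mod 3). 6 = 4 + 2 (binary 110). Repeated squaring mod 3: 2^1 ≡ 2; 2^2 ≡ 2² = 4 ≡ 1; 2^4 ≡ 1² = 1 ≡ 1. Multiply: 5^6 ≡ 2^4 × 2^2 ≡ 1 × 1 (mod 3): 1 × 1 = 1 ≡ 1. So 5^6 ≡ 1 (mod 3).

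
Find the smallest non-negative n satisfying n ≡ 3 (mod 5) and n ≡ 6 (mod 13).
M = 5 × 13 = 65. M₁ = 13, y₁ ≡ 2 (mod 5). M₂ = 5, y₂ ≡ 8 (mod 13). n = 3×13×2 + 6×5×8 ≡ 58 (mod 65)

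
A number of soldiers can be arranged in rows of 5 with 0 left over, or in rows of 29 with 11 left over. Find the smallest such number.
M = 5 × 29 = 145. M₁ = 29, y₁ ≡ 4 (mod 5). M₂ = 5, y₂ ≡ 6 (mod 29). y = 0×29×4 + 11×5×6 ≡ 40 (mod 145). The smallest positive such number is 40.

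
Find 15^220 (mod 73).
Using Fermat: 15^{72} ≡ 1 (mod 73). 220 ≡ 4 (mod 72). So 15^{220} ≡ 15^{4} ≡ 36 (mod 73)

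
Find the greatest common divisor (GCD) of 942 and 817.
1

Using the Euclidean algorithm:
942 = 1 × 817 + 125
817 = 6 × 125 + 67
125 = 1 × 67 + 58
67 = 1 × 58 + 9
58 = 6 × 9 + 4
9 = 2 × 4 + 1
4 = 4 × 1 + 0

GCD(942, 817) = 1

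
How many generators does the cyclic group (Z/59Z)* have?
28

The number of primitive roots modulo p is φ(p-1) = φ(58)
φ(58) = 28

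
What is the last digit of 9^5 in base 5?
9 ≡ 4 (mod 5). 5 = 4 + 1 (binary 101). Repeated squaring mod 5: 4^1 ≡ 4; 4^2 ≡ 4² = 16 ≡ 1; 4^4 ≡ 1² = 1 ≡ 1. Multiply: 9^5 ≡ 4^4 × 4^1 ≡ 1 × 4 (mod 5): 1 × 4 = 4 ≡ 4. So 9^5 ≡ 4 (mod 5).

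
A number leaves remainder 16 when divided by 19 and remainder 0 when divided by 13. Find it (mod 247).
M = 19 × 13 = 247. M₁ = 13, y₁ ≡ 3 (mod 19). M₂ = 19, y₂ ≡ 11 (mod 13). y = 16×13×3 + 0×19×11 ≡ 130 (mod 247)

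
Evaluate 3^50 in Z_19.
Using Fermat: 3^{18} ≡ 1 (mod 19). 50 ≡ 14 (mod 18). So 3^{50} ≡ 3^{14} ≡ 4 (mod 19)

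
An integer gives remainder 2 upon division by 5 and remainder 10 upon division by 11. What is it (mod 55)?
M = 5 × 11 = 55. M₁ = 11, y₁ ≡ 1 (mod 5). M₂ = 5, y₂ ≡ 9 (mod 11). n = 2×11×1 + 10×5×9 ≡ 32 (mod 55). The smallest positive such number is 32.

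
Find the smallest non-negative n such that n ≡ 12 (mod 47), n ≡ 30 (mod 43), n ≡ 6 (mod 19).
3255

Using the Chinese Remainder Theorem:
M = product of moduli = 38399
For equation 1: M_1 = 817, 817 ≡ 18 (mod 47), inverse of 817 mod 47 is 34 (check: 18 × 34 = 612 ≡ 1 (mod 47))
For equation 2: M_2 = 893, 893 ≡ 33 (mod 43), inverse of 893 mod 43 is 30 (check: 33 × 30 = 990 ≡ 1 (mod 43))
For equation 3: M_3 = 2021, 2021 ≡ 7 (mod 19), inverse of 2021 mod 19 is 11 (check: 7 × 11 = 77 ≡ 1 (mod 19))
Combine: n ≡ Σ r_i×M_i×(M_i⁻¹ mod m_i) = 12×817×34 + 30×893×30 + 6×2021×11 = 333336 + 803700 + 133386 = 1270422
1270422 mod 38399 = 3255
n ≡ 3255 (mod 38399)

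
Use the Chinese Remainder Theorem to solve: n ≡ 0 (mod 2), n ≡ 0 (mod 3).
M = 2 × 3 = 6. M₁ = 3, y₁ ≡ 1 (mod 2). M₂ = 2, y₂ ≡ 2 (mod 3). n = 0×3×1 + 0×2×2 ≡ 0 (mod 6)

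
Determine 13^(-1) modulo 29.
13^(-1) ≡ 9 (mod 29). Verification: 13 × 9 = 117 ≡ 1 (mod 29)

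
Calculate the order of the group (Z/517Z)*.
460

Prime factorization: 517 = 11 × 47
Using the formula φ(n) = n × Π(1 - 1/p) for each prime factor p:
φ(517) = 517 × (1 - 1/11) × (1 - 1/47)
φ(517) = 460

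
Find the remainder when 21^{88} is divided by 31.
By Fermat: 21^{30} ≡ 1 (mod 31). 88 = 2×30 + 28. So 21^{88} ≡ 21^{28} ≡ 9 (mod 31)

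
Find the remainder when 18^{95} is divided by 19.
By Fermat: 18^{18} ≡ 1 (mod 19). 95 = 5×18 + 5. So 18^{95} ≡ 18^{5} ≡ 18 (mod 19)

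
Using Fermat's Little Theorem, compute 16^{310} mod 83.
28

By Fermat's Little Theorem, a^(p-1) ≡ 1 (mod p) for prime p and gcd(a, p) = 1
Here p = 83, so 16^82 ≡ 1 (mod 83)
We can reduce the exponent: 310 mod 82 = 64
So 16^310 ≡ 16^64 (mod 83)
Computing: 16^64 mod 83 = 28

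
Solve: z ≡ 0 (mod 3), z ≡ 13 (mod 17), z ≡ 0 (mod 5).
M = 3 × 17 × 5 = 255. M₁ = 85, y₁ ≡ 1 (mod 3). M₂ = 15, y₂ ≡ 8 (mod 17). M₃ = 51, y₃ ≡ 1 (mod 5). z = 0×85×1 + 13×15×8 + 0×51×1 ≡ 30 (mod 255)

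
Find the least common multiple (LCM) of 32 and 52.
416

First find GCD(32, 52) using the Euclidean algorithm:
32 = 0 × 52 + 32
52 = 1 × 32 + 20
32 = 1 × 20 + 12
20 = 1 × 12 + 8
12 = 1 × 8 + 4
8 = 2 × 4 + 0
GCD(32, 52) = 4

LCM formula: LCM(a, b) = (a × b) / GCD(a, b)
LCM(32, 52) = (32 × 52) / 4
LCM(32, 52) = 1664 / 4
LCM(32, 52) = 416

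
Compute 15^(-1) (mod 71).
19

Using Extended Euclidean Algorithm:
gcd(15, 71) = 1
Bezout coefficients: 15 × 19 + 71 × -4 = 1
So 15 × 19 ≡ 1 (mod 71)
The inverse is 19 mod 71 = 19
Verification: 15 × 19 = 285 = 4 × 71 + 1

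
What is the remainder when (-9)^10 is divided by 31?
(-9) ≡ 22 (mod 31). 10 = 8 + 2 (binary 1010). Repeated squaring mod 31: 22^1 ≡ 22; 22^2 ≡ 22² = 484 ≡ 19; 22^4 ≡ 19² = 361 ≡ 20; 22^8 ≡ 20² = 400 ≡ 28. Multiply: (-9)^10 ≡ 22^8 × 22^2 ≡ 28 × 19 (mod 31): 28 × 19 = 532 ≡ 5. So (-9)^10 ≡ 5 (mod 31).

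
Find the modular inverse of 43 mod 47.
43^(-1) ≡ 35 (mod 47). Verification: 43 × 35 = 1505 ≡ 1 (mod 47)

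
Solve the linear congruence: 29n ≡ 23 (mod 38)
27

Since gcd(29, 38) = 1 divides 23, a solution exists.
Multiply both sides by the inverse of 29 mod 38:
  29^(-1) mod 38 = 21
  x ≡ 21 × 23 ≡ 483 ≡ 27 (mod 38)
Verification: 29 × 27 = 783 = 20 × 38 + 23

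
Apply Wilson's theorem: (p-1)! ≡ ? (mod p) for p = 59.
By Wilson's theorem, (58)! ≡ -1 ≡ 58 (mod 59)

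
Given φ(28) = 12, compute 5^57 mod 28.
By Euler: 5^{12} ≡ 1 (mod 28) since gcd(5, 28) = 1. 57 = 4×12 + 9. So 5^{57} ≡ 5^{9} ≡ 13 (mod 28)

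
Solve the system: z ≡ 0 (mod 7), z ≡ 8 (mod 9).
M = 7 × 9 = 63. M₁ = 9, y₁ ≡ 4 (mod 7). M₂ = 7, y₂ ≡ 4 (mod 9). z = 0×9×4 + 8×7×4 ≡ 35 (mod 63)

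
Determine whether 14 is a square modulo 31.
By Euler's criterion: 14^{15} ≡ 1 (mod 31). Since this equals 1, 14 is a QR.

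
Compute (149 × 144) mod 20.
16

(149 × 144) = 21456
21456 mod 20 = 16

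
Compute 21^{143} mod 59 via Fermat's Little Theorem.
19

By Fermat's Little Theorem, a^(p-1) ≡ 1 (mod p) for prime p and gcd(a, p) = 1
Here p = 59, so 21^58 ≡ 1 (mod 59)
We can reduce the exponent: 143 mod 58 = 27
So 21^143 ≡ 21^27 (mod 59)
Computing: 21^27 mod 59 = 19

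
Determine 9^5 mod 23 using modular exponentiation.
5 = 4 + 1 (binary 101). Repeated squaring mod 23: 9^1 ≡ 9; 9^2 ≡ 9² = 81 ≡ 12; 9^4 ≡ 12² = 144 ≡ 6. Multiply: 9^5 = 9^4 × 9^1 ≡ 6 × 9 (mod 23): 6 × 9 = 54 ≡ 8. So 9^5 ≡ 8 (mod 23).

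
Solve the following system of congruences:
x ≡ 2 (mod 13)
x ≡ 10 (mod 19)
67

Using the Chinese Remainder Theorem:
M = product of moduli = 247
For equation 1: M_1 = 19, 19 ≡ 6 (mod 13), inverse of 19 mod 13 is 11 (check: 6 × 11 = 66 ≡ 1 (mod 13))
For equation 2: M_2 = 13, 13 ≡ 13 (mod 19), inverse of 13 mod 19 is 3 (check: 13 × 3 = 39 ≡ 1 (mod 19))
Combine: x ≡ Σ r_i×M_i×(M_i⁻¹ mod m_i) = 2×19×11 + 10×13×3 = 418 + 390 = 808
808 mod 247 = 67
x ≡ 67 (mod 247)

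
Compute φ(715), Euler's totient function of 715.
480

Prime factorization: 715 = 5 × 11 × 13
Using the formula φ(n) = n × Π(1 - 1/p) for each prime factor p:
φ(715) = 715 × (1 - 1/5) × (1 - 1/11) × (1 - 1/13)
φ(715) = 480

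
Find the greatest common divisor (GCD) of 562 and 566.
2

Using the Euclidean algorithm:
562 = 0 × 566 + 562
566 = 1 × 562 + 4
562 = 140 × 4 + 2
4 = 2 × 2 + 0

GCD(562, 566) = 2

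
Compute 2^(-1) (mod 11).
2^(-1) ≡ 6 (mod 11). Verification: 2 × 6 = 12 ≡ 1 (mod 11)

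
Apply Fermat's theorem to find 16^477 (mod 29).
By Fermat: 16^{28} ≡ 1 (mod 29). 477 ≡ 1 (mod 28). So 16^{477} ≡ 16^{1} ≡ 16 (mod 29)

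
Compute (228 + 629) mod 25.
7

(228 + 629) = 857
857 mod 25 = 7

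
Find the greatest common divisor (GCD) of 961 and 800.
1

Using the Euclidean algorithm:
961 = 1 × 800 + 161
800 = 4 × 161 + 156
161 = 1 × 156 + 5
156 = 31 × 5 + 1
5 = 5 × 1 + 0

GCD(961, 800) = 1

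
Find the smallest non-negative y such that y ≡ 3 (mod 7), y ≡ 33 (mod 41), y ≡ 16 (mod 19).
4994

Using the Chinese Remainder Theorem:
M = product of moduli = 5453
For equation 1: M_1 = 779, 779 ≡ 2 (mod 7), inverse of 779 mod 7 is 4 (check: 2 × 4 = 8 ≡ 1 (mod 7))
For equation 2: M_2 = 133, 133 ≡ 10 (mod 41), inverse of 133 mod 41 is 37 (check: 10 × 37 = 370 ≡ 1 (mod 41))
For equation 3: M_3 = 287, 287 ≡ 2 (mod 19), inverse of 287 mod 19 is 10 (check: 2 × 10 = 20 ≡ 1 (mod 19))
Combine: y ≡ Σ r_i×M_i×(M_i⁻¹ mod m_i) = 3×779×4 + 33×133×37 + 16×287×10 = 9348 + 162393 + 45920 = 217661
217661 mod 5453 = 4994
y ≡ 4994 (mod 5453)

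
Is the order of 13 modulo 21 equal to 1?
No, the actual order is 2, not 1.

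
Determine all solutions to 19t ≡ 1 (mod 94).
5

Since gcd(19, 94) = 1 divides 1, a solution exists.
Multiply both sides by the inverse of 19 mod 94:
  19^(-1) mod 94 = 5
  x ≡ 5 × 1 ≡ 5 ≡ 5 (mod 94)
Verification: 19 × 5 = 95 = 1 × 94 + 1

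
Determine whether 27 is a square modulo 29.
By Euler's criterion: 27^{14} ≡ 28 (mod 29). Since this equals -1 (≡ 28), 27 is not a QR.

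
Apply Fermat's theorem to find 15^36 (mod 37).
By Fermat's Little Theorem, 15^{36} ≡ 1 (mod 37) since 37 is prime and gcd(15, 37) = 1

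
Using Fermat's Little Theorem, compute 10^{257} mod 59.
2

By Fermat's Little Theorem, a^(p-1) ≡ 1 (mod p) for prime p and gcd(a, p) = 1
Here p = 59, so 10^58 ≡ 1 (mod 59)
We can reduce the exponent: 257 mod 58 = 25
So 10^257 ≡ 10^25 (mod 59)
Computing: 10^25 mod 59 = 2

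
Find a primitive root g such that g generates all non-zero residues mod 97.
p - 1 = 96 has prime divisors 2, 3. h is a primitive root mod 97 iff h^(96/q) ≢ 1 (mod 97) for each such q.
h = 2: 2^48 ≡ 1, 2^32 ≡ 35 (mod 97); 2^48 ≡ 1, so not a primitive root.
h = 3: 3^48 ≡ 1, 3^32 ≡ 35 (mod 97); 3^48 ≡ 1, so not a primitive root.
h = 4: 4^48 ≡ 1, 4^32 ≡ 61 (mod 97); 4^48 ≡ 1, so not a primitive root.
h = 5: 5^48 ≡ 96, 5^32 ≡ 35 (mod 97); none is 1, so 5 has order 96 and is a primitive root.
The smallest primitive root mod 97 is g = 5.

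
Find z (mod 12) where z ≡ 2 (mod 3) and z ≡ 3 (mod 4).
M = 3 × 4 = 12. M₁ = 4, y₁ ≡ 1 (mod 3). M₂ = 3, y₂ ≡ 3 (mod 4). z = 2×4×1 + 3×3×3 ≡ 11 (mod 12)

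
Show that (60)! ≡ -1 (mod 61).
(60)! mod 61 = 60. Since this equals -1 (mod 61), Wilson confirms 61 is prime.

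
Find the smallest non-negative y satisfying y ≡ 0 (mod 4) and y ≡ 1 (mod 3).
M = 4 × 3 = 12. M₁ = 3, y₁ ≡ 3 (mod 4). M₂ = 4, y₂ ≡ 1 (mod 3). y = 0×3×3 + 1×4×1 ≡ 4 (mod 12)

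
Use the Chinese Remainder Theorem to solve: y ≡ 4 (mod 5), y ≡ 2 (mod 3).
M = 5 × 3 = 15. M₁ = 3, y₁ ≡ 2 (mod 5). M₂ = 5, y₂ ≡ 2 (mod 3). y = 4×3×2 + 2×5×2 ≡ 14 (mod 15)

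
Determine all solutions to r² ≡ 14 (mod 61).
The square roots of 14 mod 61 are 21 and 40. Verify: 21² = 441 ≡ 14 (mod 61)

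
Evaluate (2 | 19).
(2/19) = 2^{9} mod 19 = -1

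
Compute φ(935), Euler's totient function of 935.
640

Prime factorization: 935 = 5 × 11 × 17
Using the formula φ(n) = n × Π(1 - 1/p) for each prime factor p:
φ(935) = 935 × (1 - 1/5) × (1 - 1/11) × (1 - 1/17)
φ(935) = 640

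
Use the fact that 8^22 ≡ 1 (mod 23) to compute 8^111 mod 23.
By Fermat: 8^{22} ≡ 1 (mod 23). 111 = 5×22 + 1. So 8^{111} ≡ 8^{1} ≡ 8 (mod 23)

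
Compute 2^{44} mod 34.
16

Using successive squaring:
Binary expansion of 44: 101100
Powers of 2 mod 34 (each is the square of the previous):
  2^1 ≡ 2 (mod 34)
  2^2 ≡ 2² = 4 ≡ 4 (mod 34)
  2^4 ≡ 4² = 16 ≡ 16 (mod 34)
  2^8 ≡ 16² = 256 ≡ 18 (mod 34)
  2^16 ≡ 18² = 324 ≡ 18 (mod 34)
  2^32 ≡ 18² = 324 ≡ 18 (mod 34)
44 = 32 + 8 + 4, so 2^44 = 2^32 × 2^8 × 2^4 ≡ 18 × 18 × 16 (mod 34)
Multiplying step by step:
  18 × 18 = 324 ≡ 18 (mod 34)
  18 × 16 = 288 ≡ 16 (mod 34)
Result: 2^44 ≡ 16 (mod 34)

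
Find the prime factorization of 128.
2^7

Divide by primes starting from smallest:
128 ÷ 2 = 64
64 ÷ 2 = 32
32 ÷ 2 = 16
16 ÷ 2 = 8
8 ÷ 2 = 4
4 ÷ 2 = 2
2 ÷ 2 = 1

128 = 2^7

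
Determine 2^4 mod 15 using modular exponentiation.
4 = 4 (binary 100). Repeated squaring mod 15: 2^1 ≡ 2; 2^2 ≡ 2² = 4 ≡ 4; 2^4 ≡ 4² = 16 ≡ 1. So 2^4 ≡ 1 (mod 15).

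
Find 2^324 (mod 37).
Using Fermat: 2^{36} ≡ 1 (mod 37). 324 ≡ 0 (mod 36). So 2^{324} ≡ 2^{0} ≡ 1 (mod 37)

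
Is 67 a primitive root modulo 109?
Yes

To verify, check if 67^(108/q) ≢ 1 (mod 109) for each prime divisor q of 108
Divisors of 108 = 108: [1, 2, 3, 4, 6, 9, 12, 18, 27, 36, 54, 108]
  67^(108/2) = 67^54 ≡ 108 (mod 109)
  67^(108/3) = 67^36 ≡ 45 (mod 109)
Conclusion: 67 is a primitive root modulo 109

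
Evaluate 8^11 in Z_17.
Using repeated squaring. 11 = 8 + 2 + 1 (binary 1011). Repeated squaring mod 17: 8^1 ≡ 8; 8^2 ≡ 8² = 64 ≡ 13; 8^4 ≡ 13² = 169 ≡ 16; 8^8 ≡ 16² = 256 ≡ 1. Multiply: 8^11 = 8^8 × 8^2 × 8^1 ≡ 1 × 13 × 8 (mod 17): 1 × 13 = 13 ≡ 13; 13 × 8 = 104 ≡ 2. So 8^11 ≡ 2 (mod 17).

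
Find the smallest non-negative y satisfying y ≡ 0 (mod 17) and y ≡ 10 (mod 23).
M = 17 × 23 = 391. M₁ = 23, y₁ ≡ 3 (mod 17). M₂ = 17, y₂ ≡ 19 (mod 23). y = 0×23×3 + 10×17×19 ≡ 102 (mod 391)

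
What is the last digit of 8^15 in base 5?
Using Fermat: 8^{4} ≡ 1 (mod 5). 15 ≡ 3 (mod 4). So 8^{15} ≡ 8^{3} ≡ 2 (mod 5)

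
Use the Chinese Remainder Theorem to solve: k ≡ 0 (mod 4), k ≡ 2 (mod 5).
M = 4 × 5 = 20. M₁ = 5, y₁ ≡ 1 (mod 4). M₂ = 4, y₂ ≡ 4 (mod 5). k = 0×5×1 + 2×4×4 ≡ 12 (mod 20)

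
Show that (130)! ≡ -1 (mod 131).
(130)! mod 131 = 130. Since this equals -1 (mod 131), Wilson confirms 131 is prime.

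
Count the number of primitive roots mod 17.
Number of primitive roots mod 17 = φ(16) = 8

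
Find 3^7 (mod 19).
7 = 4 + 2 + 1 (binary 111). Repeated squaring mod 19: 3^1 ≡ 3; 3^2 ≡ 3² = 9 ≡ 9; 3^4 ≡ 9² = 81 ≡ 5. Multiply: 3^7 = 3^4 × 3^2 × 3^1 ≡ 5 × 9 × 3 (mod 19): 5 × 9 = 45 ≡ 7; 7 × 3 = 21 ≡ 2. So 3^7 ≡ 2 (mod 19).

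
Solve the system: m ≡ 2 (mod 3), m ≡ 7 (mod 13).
M = 3 × 13 = 39. M₁ = 13, y₁ ≡ 1 (mod 3). M₂ = 3, y₂ ≡ 9 (mod 13). m = 2×13×1 + 7×3×9 ≡ 20 (mod 39)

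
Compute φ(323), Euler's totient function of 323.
288

Prime factorization: 323 = 17 × 19
Using the formula φ(n) = n × Π(1 - 1/p) for each prime factor p:
φ(323) = 323 × (1 - 1/17) × (1 - 1/19)
φ(323) = 288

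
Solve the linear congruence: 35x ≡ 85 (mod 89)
66

Since gcd(35, 89) = 1 divides 85, a solution exists.
Multiply both sides by the inverse of 35 mod 89:
  35^(-1) mod 89 = 28
  x ≡ 28 × 85 ≡ 2380 ≡ 66 (mod 89)
Verification: 35 × 66 = 2310 = 25 × 89 + 85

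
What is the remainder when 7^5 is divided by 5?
7 ≡ 2 (mod 5). 5 = 4 + 1 (binary 101). Repeated squaring mod 5: 2^1 ≡ 2; 2^2 ≡ 2² = 4 ≡ 4; 2^4 ≡ 4² = 16 ≡ 1. Multiply: 7^5 ≡ 2^4 × 2^1 ≡ 1 × 2 (mod 5): 1 × 2 = 2 ≡ 2. So 7^5 ≡ 2 (mod 5).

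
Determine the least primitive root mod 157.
p - 1 = 156 has prime divisors 2, 3, 13. h is a primitive root mod 157 iff h^(156/q) ≢ 1 (mod 157) for each such q.
h = 2: 2^78 ≡ 156, 2^52 ≡ 1, 2^12 ≡ 14 (mod 157); 2^52 ≡ 1, so not a primitive root.
h = 3: 3^78 ≡ 1, 3^52 ≡ 12, 3^12 ≡ 153 (mod 157); 3^78 ≡ 1, so not a primitive root.
h = 4: 4^78 ≡ 1, 4^52 ≡ 1, 4^12 ≡ 39 (mod 157); 4^78 ≡ 1, so not a primitive root.
h = 5: 5^78 ≡ 156, 5^52 ≡ 12, 5^12 ≡ 130 (mod 157); none is 1, so 5 has order 156 and is a primitive root.
The smallest primitive root mod 157 is g = 5.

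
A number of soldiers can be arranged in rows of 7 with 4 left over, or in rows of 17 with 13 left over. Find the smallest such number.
M = 7 × 17 = 119. M₁ = 17, y₁ ≡ 5 (mod 7). M₂ = 7, y₂ ≡ 5 (mod 17). r = 4×17×5 + 13×7×5 ≡ 81 (mod 119). The smallest positive such number is 81.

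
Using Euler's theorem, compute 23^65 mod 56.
By Euler: 23^{24} ≡ 1 (mod 56) since gcd(23, 56) = 1. 65 = 2×24 + 17. So 23^{65} ≡ 23^{17} ≡ 39 (mod 56)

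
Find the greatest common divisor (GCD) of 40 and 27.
1

Using the Euclidean algorithm:
40 = 1 × 27 + 13
27 = 2 × 13 + 1
13 = 13 × 1 + 0

GCD(40, 27) = 1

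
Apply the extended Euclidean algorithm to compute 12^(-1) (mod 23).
Extended GCD: 12(2) + 23(-1) = 1. So 12^(-1) ≡ 2 ≡ 2 (mod 23). Verify: 12 × 2 = 24 ≡ 1 (mod 23)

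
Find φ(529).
506

Prime factorization: 529 = 23^2
Using the formula φ(n) = n × Π(1 - 1/p) for each prime factor p:
φ(529) = 529 × (1 - 1/23)
φ(529) = 506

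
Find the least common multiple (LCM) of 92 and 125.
11500

First find GCD(92, 125) using the Euclidean algorithm:
92 = 0 × 125 + 92
125 = 1 × 92 + 33
92 = 2 × 33 + 26
33 = 1 × 26 + 7
26 = 3 × 7 + 5
7 = 1 × 5 + 2
5 = 2 × 2 + 1
2 = 2 × 1 + 0
GCD(92, 125) = 1

LCM formula: LCM(a, b) = (a × b) / GCD(a, b)
LCM(92, 125) = (92 × 125) / 1
LCM(92, 125) = 11500 / 1
LCM(92, 125) = 11500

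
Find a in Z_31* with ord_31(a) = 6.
6 has order 6 mod 31 since 6^{6} ≡ 1 (mod 31) and no smaller power works.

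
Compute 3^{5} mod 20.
3

Using successive squaring:
Binary expansion of 5: 101
Powers of 3 mod 20 (each is the square of the previous):
  3^1 ≡ 3 (mod 20)
  3^2 ≡ 3² = 9 ≡ 9 (mod 20)
  3^4 ≡ 9² = 81 ≡ 1 (mod 20)
5 = 4 + 1, so 3^5 = 3^4 × 3^1 ≡ 1 × 3 (mod 20)
Multiplying step by step:
  1 × 3 = 3 ≡ 3 (mod 20)
Result: 3^5 ≡ 3 (mod 20)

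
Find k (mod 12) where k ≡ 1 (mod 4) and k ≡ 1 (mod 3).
M = 4 × 3 = 12. M₁ = 3, y₁ ≡ 3 (mod 4). M₂ = 4, y₂ ≡ 1 (mod 3). k = 1×3×3 + 1×4×1 ≡ 1 (mod 12)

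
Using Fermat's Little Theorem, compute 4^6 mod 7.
By Fermat's Little Theorem, 4^{6} ≡ 1 (mod 7) since 7 is prime and gcd(4, 7) = 1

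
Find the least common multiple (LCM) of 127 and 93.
11811

First find GCD(127, 93) using the Euclidean algorithm:
127 = 1 × 93 + 34
93 = 2 × 34 + 25
34 = 1 × 25 + 9
25 = 2 × 9 + 7
9 = 1 × 7 + 2
7 = 3 × 2 + 1
2 = 2 × 1 + 0
GCD(127, 93) = 1

LCM formula: LCM(a, b) = (a × b) / GCD(a, b)
LCM(127, 93) = (127 × 93) / 1
LCM(127, 93) = 11811 / 1
LCM(127, 93) = 11811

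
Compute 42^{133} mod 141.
96

Using successive squaring:
Binary expansion of 133: 10000101
Powers of 42 mod 141 (each is the square of the previous):
  42^1 ≡ 42 (mod 141)
  42^2 ≡ 42² = 1764 ≡ 72 (mod 141)
  42^4 ≡ 72² = 5184 ≡ 108 (mod 141)
  42^8 ≡ 108² = 11664 ≡ 102 (mod 141)
  42^16 ≡ 102² = 10404 ≡ 111 (mod 141)
  42^32 ≡ 111² = 12321 ≡ 54 (mod 141)
  42^64 ≡ 54² = 2916 ≡ 96 (mod 141)
  42^128 ≡ 96² = 9216 ≡ 51 (mod 141)
133 = 128 + 4 + 1, so 42^133 = 42^128 × 42^4 × 42^1 ≡ 51 × 108 × 42 (mod 141)
Multiplying step by step:
  51 × 108 = 5508 ≡ 9 (mod 141)
  9 × 42 = 378 ≡ 96 (mod 141)
Result: 42^133 ≡ 96 (mod 141)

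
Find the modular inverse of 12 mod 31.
12^(-1) ≡ 13 (mod 31). Verification: 12 × 13 = 156 ≡ 1 (mod 31)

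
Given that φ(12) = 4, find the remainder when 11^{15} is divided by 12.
By Euler: 11^{4} ≡ 1 (mod 12) since gcd(11, 12) = 1. 15 = 3×4 + 3. So 11^{15} ≡ 11^{3} ≡ 11 (mod 12)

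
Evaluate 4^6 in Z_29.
6 = 4 + 2 (binary 110). Repeated squaring mod 29: 4^1 ≡ 4; 4^2 ≡ 4² = 16 ≡ 16; 4^4 ≡ 16² = 256 ≡ 24. Multiply: 4^6 = 4^4 × 4^2 ≡ 24 × 16 (mod 29): 24 × 16 = 384 ≡ 7. So 4^6 ≡ 7 (mod 29).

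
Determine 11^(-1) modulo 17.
11^(-1) ≡ 14 (mod 17). Verification: 11 × 14 = 154 ≡ 1 (mod 17)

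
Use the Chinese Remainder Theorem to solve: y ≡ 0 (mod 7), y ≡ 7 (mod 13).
M = 7 × 13 = 91. M₁ = 13, y₁ ≡ 6 (mod 7). M₂ = 7, y₂ ≡ 2 (mod 13). y = 0×13×6 + 7×7×2 ≡ 7 (mod 91)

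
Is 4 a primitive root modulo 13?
No

To verify, check if 4^(12/q) ≢ 1 (mod 13) for each prime divisor q of 12
Divisors of 12 = 12: [1, 2, 3, 4, 6, 12]
  4^(12/2) = 4^6 ≡ 1 (mod 13)
  4^(12/3) = 4^4 ≡ 9 (mod 13)
Conclusion: 4 is not a primitive root modulo 13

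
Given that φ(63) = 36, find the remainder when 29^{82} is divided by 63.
By Euler: 29^{36} ≡ 1 (mod 63) since gcd(29, 63) = 1. 82 = 2×36 + 10. So 29^{82} ≡ 29^{10} ≡ 43 (mod 63)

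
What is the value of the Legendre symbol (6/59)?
(6/59) = 6^{29} mod 59 = -1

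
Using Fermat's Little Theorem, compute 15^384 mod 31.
By Fermat: 15^{30} ≡ 1 (mod 31). 384 ≡ 24 (mod 30). So 15^{384} ≡ 15^{24} ≡ 2 (mod 31)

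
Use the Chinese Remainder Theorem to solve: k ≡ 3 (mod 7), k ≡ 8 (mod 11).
M = 7 × 11 = 77. M₁ = 11, y₁ ≡ 2 (mod 7). M₂ = 7, y₂ ≡ 8 (mod 11). k = 3×11×2 + 8×7×8 ≡ 52 (mod 77)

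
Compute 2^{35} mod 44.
32

Using successive squaring:
Binary expansion of 35: 100011
Powers of 2 mod 44 (each is the square of the previous):
  2^1 ≡ 2 (mod 44)
  2^2 ≡ 2² = 4 ≡ 4 (mod 44)
  2^4 ≡ 4² = 16 ≡ 16 (mod 44)
  2^8 ≡ 16² = 256 ≡ 36 (mod 44)
  2^16 ≡ 36² = 1296 ≡ 20 (mod 44)
  2^32 ≡ 20² = 400 ≡ 4 (mod 44)
35 = 32 + 2 + 1, so 2^35 = 2^32 × 2^2 × 2^1 ≡ 4 × 4 × 2 (mod 44)
Multiplying step by step:
  4 × 4 = 16 ≡ 16 (mod 44)
  16 × 2 = 32 ≡ 32 (mod 44)
Result: 2^35 ≡ 32 (mod 44)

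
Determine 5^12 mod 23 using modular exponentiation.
Using repeated squaring. 12 = 8 + 4 (binary 1100). Repeated squaring mod 23: 5^1 ≡ 5; 5^2 ≡ 5² = 25 ≡ 2; 5^4 ≡ 2² = 4 ≡ 4; 5^8 ≡ 4² = 16 ≡ 16. Multiply: 5^12 = 5^8 × 5^4 ≡ 16 × 4 (mod 23): 16 × 4 = 64 ≡ 18. So 5^12 ≡ 18 (mod 23).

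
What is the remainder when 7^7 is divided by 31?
7 = 4 + 2 + 1 (binary 111). Repeated squaring mod 31: 7^1 ≡ 7; 7^2 ≡ 7² = 49 ≡ 18; 7^4 ≡ 18² = 324 ≡ 14. Multiply: 7^7 = 7^4 × 7^2 × 7^1 ≡ 14 × 18 × 7 (mod 31): 14 × 18 = 252 ≡ 4; 4 × 7 = 28 ≡ 28. So 7^7 ≡ 28 (mod 31).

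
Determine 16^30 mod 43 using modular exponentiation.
Using repeated squaring. 30 = 16 + 8 + 4 + 2 (binary 11110). Repeated squaring mod 43: 16^1 ≡ 16; 16^2 ≡ 16² = 256 ≡ 41; 16^4 ≡ 41² = 1681 ≡ 4; 16^8 ≡ 4² = 16 ≡ 16; 16^16 ≡ 16² = 256 ≡ 41. Multiply: 16^30 = 16^16 × 16^8 × 16^4 × 16^2 ≡ 41 × 16 × 4 × 41 (mod 43): 41 × 16 = 656 ≡ 11; 11 × 4 = 44 ≡ 1; 1 × 41 = 41 ≡ 41. So 16^30 ≡ 41 (mod 43).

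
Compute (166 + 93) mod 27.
16

(166 + 93) = 259
259 mod 27 = 16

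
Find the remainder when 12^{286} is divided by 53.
By Fermat: 12^{52} ≡ 1 (mod 53). 286 = 5×52 + 26. So 12^{286} ≡ 12^{26} ≡ 52 (mod 53)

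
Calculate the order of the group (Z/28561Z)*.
26364

Prime factorization: 28561 = 13^4
Using the formula φ(n) = n × Π(1 - 1/p) for each prime factor p:
φ(28561) = 28561 × (1 - 1/13)
φ(28561) = 26364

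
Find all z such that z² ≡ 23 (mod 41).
The square roots of 23 mod 41 are 33 and 8. Verify: 33² = 1089 ≡ 23 (mod 41)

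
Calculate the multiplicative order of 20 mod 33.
Powers of 20 mod 33: 20^1≡20, 20^2≡4, 20^3≡14, 20^4≡16, 20^5≡23, 20^6≡31, 20^7≡26, 20^8≡25, 20^9≡5, 20^10≡1. Order = 10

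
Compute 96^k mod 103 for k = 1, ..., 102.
g^1, g^2, ..., g^{102} mod 103: {96, 49, 69, 32, 85, 23, 45, 97, 42, 15, 101, 14, 5, 68, 39, 36, 57, 13, 12, 19, 73, 4, 75, 93, 70, 25, 31, 92, 77, 79, 65, 60, 95, 56, 20, 66, 53, 41, 22, 52, 48, 76, 86, 16, 94, 63, 74, 100, 21, 59, 102, 7, 54, 34, 71, 18, 80, 58, 6, 61, 88, 2, 89, 98, 35, 64, 67, 46, 90, 91, 84, 30, 99, 28, 10, 33, 78, 72, 11, 26, 24, 38, 43, 8, 47, 83, 37, 50, 62, 81, 51, 55, 27, 17, 87, 9, 40, 29, 3, 82, 44, 1}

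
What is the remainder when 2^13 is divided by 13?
Using Fermat: 2^{12} ≡ 1 (mod 13). 13 ≡ 1 (mod 12). So 2^{13} ≡ 2^{1} ≡ 2 (mod 13)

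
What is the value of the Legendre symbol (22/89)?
(22/89) = 22^{44} mod 89 = 1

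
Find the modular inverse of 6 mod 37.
6^(-1) ≡ 31 (mod 37). Verification: 6 × 31 = 186 ≡ 1 (mod 37)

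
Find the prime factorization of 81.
3^4

Divide by primes starting from smallest:
81 ÷ 3 = 27
27 ÷ 3 = 9
9 ÷ 3 = 3
3 ÷ 3 = 1

81 = 3^4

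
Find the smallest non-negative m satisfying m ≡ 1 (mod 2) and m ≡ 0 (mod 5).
M = 2 × 5 = 10. M₁ = 5, y₁ ≡ 1 (mod 2). M₂ = 2, y₂ ≡ 3 (mod 5). m = 1×5×1 + 0×2×3 ≡ 5 (mod 10)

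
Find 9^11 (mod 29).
Using repeated squaring. 11 = 8 + 2 + 1 (binary 1011). Repeated squaring mod 29: 9^1 ≡ 9; 9^2 ≡ 9² = 81 ≡ 23; 9^4 ≡ 23² = 529 ≡ 7; 9^8 ≡ 7² = 49 ≡ 20. Multiply: 9^11 = 9^8 × 9^2 × 9^1 ≡ 20 × 23 × 9 (mod 29): 20 × 23 = 460 ≡ 25; 25 × 9 = 225 ≡ 22. So 9^11 ≡ 22 (mod 29).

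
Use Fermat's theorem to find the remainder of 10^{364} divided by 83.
11

By Fermat's Little Theorem, a^(p-1) ≡ 1 (mod p) for prime p and gcd(a, p) = 1
Here p = 83, so 10^82 ≡ 1 (mod 83)
We can reduce the exponent: 364 mod 82 = 36
So 10^364 ≡ 10^36 (mod 83)
Computing: 10^36 mod 83 = 11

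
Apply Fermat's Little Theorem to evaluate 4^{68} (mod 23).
16

By Fermat's Little Theorem, a^(p-1) ≡ 1 (mod p) for prime p and gcd(a, p) = 1
Here p = 23, so 4^22 ≡ 1 (mod 23)
We can reduce the exponent: 68 mod 22 = 2
So 4^68 ≡ 4^2 (mod 23)
Computing: 4^2 mod 23 = 16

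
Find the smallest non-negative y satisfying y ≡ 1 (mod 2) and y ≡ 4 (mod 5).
M = 2 × 5 = 10. M₁ = 5, y₁ ≡ 1 (mod 2). M₂ = 2, y₂ ≡ 3 (mod 5). y = 1×5×1 + 4×2×3 ≡ 9 (mod 10)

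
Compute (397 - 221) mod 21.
8

(397 - 221) = 176
176 mod 21 = 8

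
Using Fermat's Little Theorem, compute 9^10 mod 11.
By Fermat's Little Theorem, 9^{10} ≡ 1 (mod 11) since 11 is prime and gcd(9, 11) = 1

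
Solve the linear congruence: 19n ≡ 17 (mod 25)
18

Since gcd(19, 25) = 1 divides 17, a solution exists.
Multiply both sides by the inverse of 19 mod 25:
  19^(-1) mod 25 = 4
  x ≡ 4 × 17 ≡ 68 ≡ 18 (mod 25)
Verification: 19 × 18 = 342 = 13 × 25 + 17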